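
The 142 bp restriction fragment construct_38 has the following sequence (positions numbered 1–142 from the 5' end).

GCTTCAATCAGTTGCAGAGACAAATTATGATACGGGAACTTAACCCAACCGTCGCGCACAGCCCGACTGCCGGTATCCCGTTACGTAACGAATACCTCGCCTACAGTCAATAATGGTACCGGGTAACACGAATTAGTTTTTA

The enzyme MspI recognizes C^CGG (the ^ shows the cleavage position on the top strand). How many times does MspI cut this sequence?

CCGG occurs starting at positions 70, 119.
MspI cuts at 2 sites.

2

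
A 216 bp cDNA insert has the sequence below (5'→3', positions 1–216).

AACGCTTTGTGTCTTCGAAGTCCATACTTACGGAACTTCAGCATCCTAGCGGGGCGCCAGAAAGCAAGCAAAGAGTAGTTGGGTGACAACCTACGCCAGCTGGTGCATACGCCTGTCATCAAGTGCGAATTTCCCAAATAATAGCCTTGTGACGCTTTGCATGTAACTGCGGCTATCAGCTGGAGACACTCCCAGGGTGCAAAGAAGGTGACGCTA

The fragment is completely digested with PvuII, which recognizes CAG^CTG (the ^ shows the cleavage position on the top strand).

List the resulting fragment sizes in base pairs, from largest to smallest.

99, 80, 37 bp

PvuII sites (CAGCTG) start at positions 97, 177.
PvuII cuts after base 3 of each site, so after positions 99, 179.
Linear molecule, 2 cuts → 3 fragments:
  1–99 → 99 bp
  100–179 → 80 bp
  180–216 → 37 bp
Sorted largest to smallest: 99, 80, 37 bp.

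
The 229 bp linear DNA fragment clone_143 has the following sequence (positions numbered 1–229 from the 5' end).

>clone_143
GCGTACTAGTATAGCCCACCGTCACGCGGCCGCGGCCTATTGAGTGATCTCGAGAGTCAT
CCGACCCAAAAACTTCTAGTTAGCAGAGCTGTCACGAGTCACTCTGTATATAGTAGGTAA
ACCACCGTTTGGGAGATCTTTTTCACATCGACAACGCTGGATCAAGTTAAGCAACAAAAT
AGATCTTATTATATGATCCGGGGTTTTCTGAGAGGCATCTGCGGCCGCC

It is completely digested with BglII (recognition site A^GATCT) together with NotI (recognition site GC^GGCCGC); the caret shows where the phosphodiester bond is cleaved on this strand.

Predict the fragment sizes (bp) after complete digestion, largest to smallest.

107, 47, 41, 27, 7 bp

BglII sites (AGATCT) start at positions 134, 181.
BglII cuts after the first base of each site, so after positions 134, 181.
NotI sites (GCGGCCGC) start at positions 26, 221.
NotI cuts after base 2 of each site, so after positions 27, 222.
Combined cut positions: 27, 134, 181, 222.
Linear molecule, 4 cuts → 5 fragments:
  1–27 → 27 bp
  28–134 → 107 bp
  135–181 → 47 bp
  182–222 → 41 bp
  223–229 → 7 bp
Sorted largest to smallest: 107, 47, 41, 27, 7 bp.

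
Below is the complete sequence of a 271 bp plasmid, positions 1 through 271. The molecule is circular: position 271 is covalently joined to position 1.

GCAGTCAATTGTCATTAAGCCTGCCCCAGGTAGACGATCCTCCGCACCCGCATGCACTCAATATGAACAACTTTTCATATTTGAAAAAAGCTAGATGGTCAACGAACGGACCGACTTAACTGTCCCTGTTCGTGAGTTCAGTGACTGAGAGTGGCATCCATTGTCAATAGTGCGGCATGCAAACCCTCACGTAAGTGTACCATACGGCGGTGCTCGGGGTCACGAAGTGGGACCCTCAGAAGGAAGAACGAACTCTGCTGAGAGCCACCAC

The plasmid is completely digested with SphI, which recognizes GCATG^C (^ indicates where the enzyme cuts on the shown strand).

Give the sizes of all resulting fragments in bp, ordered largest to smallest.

146, 125 bp

SphI sites (GCATGC) start at positions 50, 175.
SphI cuts after base 5 of each site (before the last base), so after positions 54, 179.
Circular molecule, 2 cuts → 2 fragments:
  55–179 → 125 bp
  180–271 then 1–54 → 92 + 54 = 146 bp
Sorted largest to smallest: 146, 125 bp.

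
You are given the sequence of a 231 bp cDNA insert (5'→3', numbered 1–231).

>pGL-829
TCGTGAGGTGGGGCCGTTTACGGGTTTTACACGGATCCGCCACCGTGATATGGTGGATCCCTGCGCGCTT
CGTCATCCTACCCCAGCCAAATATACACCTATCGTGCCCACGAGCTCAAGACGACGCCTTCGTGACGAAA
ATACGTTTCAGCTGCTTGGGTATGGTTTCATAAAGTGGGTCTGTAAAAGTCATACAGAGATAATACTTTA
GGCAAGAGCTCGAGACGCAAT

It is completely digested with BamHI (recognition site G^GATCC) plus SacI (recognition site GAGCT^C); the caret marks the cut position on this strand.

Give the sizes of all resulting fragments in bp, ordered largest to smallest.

BamHI sites (GGATCC) start at positions 33, 55.
BamHI cuts after the first base of each site, so after positions 33, 55.
SacI sites (GAGCTC) start at positions 112, 216.
SacI cuts after base 5 of each site (before the last base), so after positions 116, 220.
Combined cut positions: 33, 55, 116, 220.
Linear molecule, 4 cuts → 5 fragments:
  1–33 → 33 bp
  34–55 → 22 bp
  56–116 → 61 bp
  117–220 → 104 bp
  221–231 → 11 bp
Sorted largest to smallest: 104, 61, 33, 22, 11 bp.

104, 61, 33, 22, 11 bp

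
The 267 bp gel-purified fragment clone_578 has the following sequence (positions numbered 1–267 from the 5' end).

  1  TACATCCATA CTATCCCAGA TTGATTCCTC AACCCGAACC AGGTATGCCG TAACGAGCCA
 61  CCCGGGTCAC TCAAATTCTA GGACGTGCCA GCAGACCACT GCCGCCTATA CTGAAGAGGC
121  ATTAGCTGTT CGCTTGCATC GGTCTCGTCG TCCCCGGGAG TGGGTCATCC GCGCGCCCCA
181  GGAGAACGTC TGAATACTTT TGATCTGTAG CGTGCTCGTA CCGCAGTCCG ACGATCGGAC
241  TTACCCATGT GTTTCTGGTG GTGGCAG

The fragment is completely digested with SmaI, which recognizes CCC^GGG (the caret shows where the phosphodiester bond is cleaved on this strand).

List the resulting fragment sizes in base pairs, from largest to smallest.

SmaI sites (CCCGGG) start at positions 61, 153.
SmaI cuts after base 3 of each site, so after positions 63, 155.
Linear molecule, 2 cuts → 3 fragments:
  1–63 → 63 bp
  64–155 → 92 bp
  156–267 → 112 bp
Sorted largest to smallest: 112, 92, 63 bp.

112, 92, 63 bp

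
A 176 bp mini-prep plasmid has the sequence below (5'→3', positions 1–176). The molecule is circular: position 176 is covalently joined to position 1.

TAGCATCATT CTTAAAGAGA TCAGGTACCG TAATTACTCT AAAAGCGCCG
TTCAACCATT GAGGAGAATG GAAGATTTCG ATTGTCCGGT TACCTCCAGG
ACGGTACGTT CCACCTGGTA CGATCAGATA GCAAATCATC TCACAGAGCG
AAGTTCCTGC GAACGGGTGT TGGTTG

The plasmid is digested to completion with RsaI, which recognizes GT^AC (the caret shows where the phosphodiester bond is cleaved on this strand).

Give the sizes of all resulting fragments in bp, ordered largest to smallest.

83, 79, 14 bp

RsaI sites (GTAC) start at positions 25, 104, 118.
RsaI cuts after base 2 of each site, so after positions 26, 105, 119.
Circular molecule, 3 cuts → 3 fragments:
  27–105 → 79 bp
  106–119 → 14 bp
  120–176 then 1–26 → 57 + 26 = 83 bp
Sorted largest to smallest: 83, 79, 14 bp.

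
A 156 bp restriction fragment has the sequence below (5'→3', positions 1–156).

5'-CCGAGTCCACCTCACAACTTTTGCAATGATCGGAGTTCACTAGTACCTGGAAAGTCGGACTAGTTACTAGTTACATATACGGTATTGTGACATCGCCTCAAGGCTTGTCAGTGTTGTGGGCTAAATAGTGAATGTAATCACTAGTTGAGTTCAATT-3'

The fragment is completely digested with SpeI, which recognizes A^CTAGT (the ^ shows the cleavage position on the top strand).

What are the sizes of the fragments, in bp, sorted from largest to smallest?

74, 39, 20, 16, 7 bp

SpeI sites (ACTAGT) start at positions 39, 59, 66, 140.
SpeI cuts after the first base of each site, so after positions 39, 59, 66, 140.
Linear molecule, 4 cuts → 5 fragments:
  1–39 → 39 bp
  40–59 → 20 bp
  60–66 → 7 bp
  67–140 → 74 bp
  141–156 → 16 bp
Sorted largest to smallest: 74, 39, 20, 16, 7 bp.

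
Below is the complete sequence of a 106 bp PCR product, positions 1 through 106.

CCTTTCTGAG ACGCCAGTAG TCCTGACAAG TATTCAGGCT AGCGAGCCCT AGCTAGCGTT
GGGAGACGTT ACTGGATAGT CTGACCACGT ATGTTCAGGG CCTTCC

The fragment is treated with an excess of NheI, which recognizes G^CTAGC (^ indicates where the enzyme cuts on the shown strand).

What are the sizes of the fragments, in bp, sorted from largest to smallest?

NheI sites (GCTAGC) start at positions 38, 52.
NheI cuts after the first base of each site, so after positions 38, 52.
Linear molecule, 2 cuts → 3 fragments:
  1–38 → 38 bp
  39–52 → 14 bp
  53–106 → 54 bp
Sorted largest to smallest: 54, 38, 14 bp.

54, 38, 14 bp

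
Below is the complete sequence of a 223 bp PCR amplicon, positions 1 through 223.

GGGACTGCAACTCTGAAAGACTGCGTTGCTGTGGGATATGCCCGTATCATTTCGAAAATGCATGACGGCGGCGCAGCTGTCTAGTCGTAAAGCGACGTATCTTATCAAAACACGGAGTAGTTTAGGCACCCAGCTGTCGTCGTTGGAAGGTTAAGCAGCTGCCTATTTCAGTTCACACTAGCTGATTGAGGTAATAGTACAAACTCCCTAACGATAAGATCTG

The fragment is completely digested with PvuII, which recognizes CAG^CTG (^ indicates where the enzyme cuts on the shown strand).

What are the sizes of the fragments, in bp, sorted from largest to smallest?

PvuII sites (CAGCTG) start at positions 74, 131, 156.
PvuII cuts after base 3 of each site, so after positions 76, 133, 158.
Linear molecule, 3 cuts → 4 fragments:
  1–76 → 76 bp
  77–133 → 57 bp
  134–158 → 25 bp
  159–223 → 65 bp
Sorted largest to smallest: 76, 65, 57, 25 bp.

76, 65, 57, 25 bp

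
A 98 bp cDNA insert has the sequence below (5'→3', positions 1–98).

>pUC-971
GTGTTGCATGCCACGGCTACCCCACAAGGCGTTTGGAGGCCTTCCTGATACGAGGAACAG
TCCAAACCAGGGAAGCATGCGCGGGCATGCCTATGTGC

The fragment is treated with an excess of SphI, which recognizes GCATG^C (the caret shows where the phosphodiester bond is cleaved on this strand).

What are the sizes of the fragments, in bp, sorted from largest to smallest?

69, 10, 10, 9 bp

SphI sites (GCATGC) start at positions 6, 75, 85.
SphI cuts after base 5 of each site (before the last base), so after positions 10, 79, 89.
Linear molecule, 3 cuts → 4 fragments:
  1–10 → 10 bp
  11–79 → 69 bp
  80–89 → 10 bp
  90–98 → 9 bp
Sorted largest to smallest: 69, 10, 10, 9 bp.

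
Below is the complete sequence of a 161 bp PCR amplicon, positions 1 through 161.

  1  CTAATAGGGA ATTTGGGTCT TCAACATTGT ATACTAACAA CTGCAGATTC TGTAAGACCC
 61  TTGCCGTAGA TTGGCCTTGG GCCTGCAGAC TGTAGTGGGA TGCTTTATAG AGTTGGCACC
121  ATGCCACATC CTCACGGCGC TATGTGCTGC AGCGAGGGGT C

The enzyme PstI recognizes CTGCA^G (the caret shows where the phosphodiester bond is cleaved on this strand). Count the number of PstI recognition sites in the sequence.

3

CTGCAG occurs starting at positions 41, 83, 147.
PstI cuts at 3 sites.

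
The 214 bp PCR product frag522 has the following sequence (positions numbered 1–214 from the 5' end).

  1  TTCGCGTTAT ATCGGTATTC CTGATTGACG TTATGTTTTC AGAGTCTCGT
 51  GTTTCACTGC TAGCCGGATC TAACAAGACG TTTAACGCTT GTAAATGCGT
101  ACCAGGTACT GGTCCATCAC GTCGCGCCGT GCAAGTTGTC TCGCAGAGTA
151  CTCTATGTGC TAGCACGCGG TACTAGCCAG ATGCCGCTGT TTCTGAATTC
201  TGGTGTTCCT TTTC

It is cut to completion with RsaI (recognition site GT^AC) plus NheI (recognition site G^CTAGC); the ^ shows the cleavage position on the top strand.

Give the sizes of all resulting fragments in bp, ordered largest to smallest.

59, 43, 42, 41, 12, 10, 7 bp

RsaI sites (GTAC) start at positions 99, 106, 148, 170.
RsaI cuts after base 2 of each site, so after positions 100, 107, 149, 171.
NheI sites (GCTAGC) start at positions 59, 159.
NheI cuts after the first base of each site, so after positions 59, 159.
Combined cut positions: 59, 100, 107, 149, 159, 171.
Linear molecule, 6 cuts → 7 fragments:
  1–59 → 59 bp
  60–100 → 41 bp
  101–107 → 7 bp
  108–149 → 42 bp
  150–159 → 10 bp
  160–171 → 12 bp
  172–214 → 43 bp
Sorted largest to smallest: 59, 43, 42, 41, 12, 10, 7 bp.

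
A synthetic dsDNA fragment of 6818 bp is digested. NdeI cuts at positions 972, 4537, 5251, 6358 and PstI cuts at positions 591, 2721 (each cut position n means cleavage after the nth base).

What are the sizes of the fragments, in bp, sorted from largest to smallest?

1816, 1749, 1107, 714, 591, 460, 381 bp

Combined cut positions (sorted): 591, 972, 2721, 4537, 5251, 6358.
Linear molecule, 6 cuts → 7 fragments:
  591 − 0 = 591 bp
  972 − 591 = 381 bp
  2721 − 972 = 1749 bp
  4537 − 2721 = 1816 bp
  5251 − 4537 = 714 bp
  6358 − 5251 = 1107 bp
  6818 − 6358 = 460 bp
Sorted largest to smallest: 1816, 1749, 1107, 714, 591, 460, 381 bp.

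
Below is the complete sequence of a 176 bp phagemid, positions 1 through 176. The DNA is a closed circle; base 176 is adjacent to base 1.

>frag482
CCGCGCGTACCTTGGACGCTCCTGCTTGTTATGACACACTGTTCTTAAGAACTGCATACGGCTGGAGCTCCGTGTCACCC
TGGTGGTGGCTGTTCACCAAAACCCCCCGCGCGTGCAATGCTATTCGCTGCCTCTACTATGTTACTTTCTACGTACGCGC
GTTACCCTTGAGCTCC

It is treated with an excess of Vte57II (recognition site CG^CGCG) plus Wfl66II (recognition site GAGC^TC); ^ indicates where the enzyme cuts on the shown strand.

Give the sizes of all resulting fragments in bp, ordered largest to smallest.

65, 48, 41, 16, 6 bp

Vte57II sites (CGCGCG) start at positions 2, 108, 156.
Vte57II cuts after base 2 of each site, so after positions 3, 109, 157.
Wfl66II sites (GAGCTC) start at positions 65, 170.
Wfl66II cuts after base 4 of each site, so after positions 68, 173.
Combined cut positions: 3, 68, 109, 157, 173.
Circular molecule, 5 cuts → 5 fragments:
  4–68 → 65 bp
  69–109 → 41 bp
  110–157 → 48 bp
  158–173 → 16 bp
  174–176 then 1–3 → 3 + 3 = 6 bp
Sorted largest to smallest: 65, 48, 41, 16, 6 bp.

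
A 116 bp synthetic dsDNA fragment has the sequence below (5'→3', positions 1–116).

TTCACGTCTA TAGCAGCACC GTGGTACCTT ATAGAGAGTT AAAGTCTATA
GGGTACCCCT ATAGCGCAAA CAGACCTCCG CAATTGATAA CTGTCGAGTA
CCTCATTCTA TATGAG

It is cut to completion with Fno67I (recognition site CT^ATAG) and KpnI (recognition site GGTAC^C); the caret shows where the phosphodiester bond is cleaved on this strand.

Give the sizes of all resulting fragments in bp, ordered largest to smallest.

56, 20, 18, 9, 9, 4 bp

Fno67I sites (CTATAG) start at positions 8, 46, 59.
Fno67I cuts after base 2 of each site, so after positions 9, 47, 60.
KpnI sites (GGTACC) start at positions 23, 52.
KpnI cuts after base 5 of each site (before the last base), so after positions 27, 56.
Combined cut positions: 9, 27, 47, 56, 60.
Linear molecule, 5 cuts → 6 fragments:
  1–9 → 9 bp
  10–27 → 18 bp
  28–47 → 20 bp
  48–56 → 9 bp
  57–60 → 4 bp
  61–116 → 56 bp
Sorted largest to smallest: 56, 20, 18, 9, 9, 4 bp.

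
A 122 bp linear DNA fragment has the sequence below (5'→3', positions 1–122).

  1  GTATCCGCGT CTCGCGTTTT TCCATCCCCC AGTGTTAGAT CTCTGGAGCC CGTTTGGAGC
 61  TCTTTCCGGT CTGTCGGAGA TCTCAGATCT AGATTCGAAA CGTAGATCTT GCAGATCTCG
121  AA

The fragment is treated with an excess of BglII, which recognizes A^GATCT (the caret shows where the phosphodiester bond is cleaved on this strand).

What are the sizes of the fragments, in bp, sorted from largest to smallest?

BglII sites (AGATCT) start at positions 37, 78, 85, 104, 113.
BglII cuts after the first base of each site, so after positions 37, 78, 85, 104, 113.
Linear molecule, 5 cuts → 6 fragments:
  1–37 → 37 bp
  38–78 → 41 bp
  79–85 → 7 bp
  86–104 → 19 bp
  105–113 → 9 bp
  114–122 → 9 bp
Sorted largest to smallest: 41, 37, 19, 9, 9, 7 bp.

41, 37, 19, 9, 9, 7 bp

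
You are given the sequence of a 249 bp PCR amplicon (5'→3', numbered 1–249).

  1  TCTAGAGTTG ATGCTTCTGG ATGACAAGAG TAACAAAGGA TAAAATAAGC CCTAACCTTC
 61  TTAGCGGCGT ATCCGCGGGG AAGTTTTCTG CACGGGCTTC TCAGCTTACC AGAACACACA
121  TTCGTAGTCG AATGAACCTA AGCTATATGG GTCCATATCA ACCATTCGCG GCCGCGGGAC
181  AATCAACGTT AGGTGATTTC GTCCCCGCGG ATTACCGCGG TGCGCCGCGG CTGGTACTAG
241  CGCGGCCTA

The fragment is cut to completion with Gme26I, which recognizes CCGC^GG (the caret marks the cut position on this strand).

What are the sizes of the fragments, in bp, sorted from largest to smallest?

Gme26I sites (CCGCGG) start at positions 73, 172, 205, 215, 225.
Gme26I cuts after base 4 of each site, so after positions 76, 175, 208, 218, 228.
Linear molecule, 5 cuts → 6 fragments:
  1–76 → 76 bp
  77–175 → 99 bp
  176–208 → 33 bp
  209–218 → 10 bp
  219–228 → 10 bp
  229–249 → 21 bp
Sorted largest to smallest: 99, 76, 33, 21, 10, 10 bp.

99, 76, 33, 21, 10, 10 bp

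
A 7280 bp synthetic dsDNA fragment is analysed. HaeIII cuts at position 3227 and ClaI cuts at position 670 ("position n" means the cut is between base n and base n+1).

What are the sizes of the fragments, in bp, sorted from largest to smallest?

4053, 2557, 670 bp

Combined cut positions (sorted): 670, 3227.
Linear molecule, 2 cuts → 3 fragments:
  670 − 0 = 670 bp
  3227 − 670 = 2557 bp
  7280 − 3227 = 4053 bp
Sorted largest to smallest: 4053, 2557, 670 bp.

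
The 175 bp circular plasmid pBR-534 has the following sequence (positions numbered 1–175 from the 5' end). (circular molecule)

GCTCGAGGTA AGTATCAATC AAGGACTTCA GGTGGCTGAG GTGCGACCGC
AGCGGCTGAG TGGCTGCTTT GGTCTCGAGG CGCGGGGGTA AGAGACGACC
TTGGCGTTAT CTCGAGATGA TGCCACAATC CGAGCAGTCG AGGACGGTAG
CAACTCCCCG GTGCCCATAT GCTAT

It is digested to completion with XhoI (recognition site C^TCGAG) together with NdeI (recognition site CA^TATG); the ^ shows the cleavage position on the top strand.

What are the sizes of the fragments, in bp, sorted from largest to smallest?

72, 56, 37, 10 bp

XhoI sites (CTCGAG) start at positions 2, 74, 111.
XhoI cuts after the first base of each site, so after positions 2, 74, 111.
The NdeI site (CATATG) starts at position 166.
NdeI cuts after base 2 of each site, so after position 167.
Combined cut positions: 2, 74, 111, 167.
Circular molecule, 4 cuts → 4 fragments:
  3–74 → 72 bp
  75–111 → 37 bp
  112–167 → 56 bp
  168–175 then 1–2 → 8 + 2 = 10 bp
Sorted largest to smallest: 72, 56, 37, 10 bp.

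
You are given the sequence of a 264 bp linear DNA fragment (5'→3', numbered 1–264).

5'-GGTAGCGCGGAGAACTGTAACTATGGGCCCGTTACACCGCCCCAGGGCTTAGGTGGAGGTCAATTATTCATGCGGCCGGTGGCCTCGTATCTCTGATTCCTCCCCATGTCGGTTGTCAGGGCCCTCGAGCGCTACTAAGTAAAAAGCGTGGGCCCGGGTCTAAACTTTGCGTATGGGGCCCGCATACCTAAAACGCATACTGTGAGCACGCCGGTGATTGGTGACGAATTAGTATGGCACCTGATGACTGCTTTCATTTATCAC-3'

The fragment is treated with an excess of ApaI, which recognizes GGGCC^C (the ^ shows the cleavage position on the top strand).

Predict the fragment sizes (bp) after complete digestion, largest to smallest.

94, 84, 31, 29, 26 bp

ApaI sites (GGGCCC) start at positions 25, 119, 150, 176.
ApaI cuts after base 5 of each site (before the last base), so after positions 29, 123, 154, 180.
Linear molecule, 4 cuts → 5 fragments:
  1–29 → 29 bp
  30–123 → 94 bp
  124–154 → 31 bp
  155–180 → 26 bp
  181–264 → 84 bp
Sorted largest to smallest: 94, 84, 31, 29, 26 bp.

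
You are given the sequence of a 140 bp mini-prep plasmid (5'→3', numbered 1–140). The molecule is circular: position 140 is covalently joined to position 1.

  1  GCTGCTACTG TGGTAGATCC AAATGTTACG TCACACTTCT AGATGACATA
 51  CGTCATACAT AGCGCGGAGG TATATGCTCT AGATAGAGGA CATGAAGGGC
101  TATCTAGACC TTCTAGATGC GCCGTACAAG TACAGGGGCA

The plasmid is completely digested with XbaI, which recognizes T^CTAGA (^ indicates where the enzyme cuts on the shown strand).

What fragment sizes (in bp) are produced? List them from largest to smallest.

66, 40, 25, 9 bp

XbaI sites (TCTAGA) start at positions 38, 78, 103, 112.
XbaI cuts after the first base of each site, so after positions 38, 78, 103, 112.
Circular molecule, 4 cuts → 4 fragments:
  39–78 → 40 bp
  79–103 → 25 bp
  104–112 → 9 bp
  113–140 then 1–38 → 28 + 38 = 66 bp
Sorted largest to smallest: 66, 40, 25, 9 bp.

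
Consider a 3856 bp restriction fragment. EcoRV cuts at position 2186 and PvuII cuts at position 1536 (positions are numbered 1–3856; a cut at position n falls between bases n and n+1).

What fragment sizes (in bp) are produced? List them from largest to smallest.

Combined cut positions (sorted): 1536, 2186.
Linear molecule, 2 cuts → 3 fragments:
  1536 − 0 = 1536 bp
  2186 − 1536 = 650 bp
  3856 − 2186 = 1670 bp
Sorted largest to smallest: 1670, 1536, 650 bp.

1670, 1536, 650 bp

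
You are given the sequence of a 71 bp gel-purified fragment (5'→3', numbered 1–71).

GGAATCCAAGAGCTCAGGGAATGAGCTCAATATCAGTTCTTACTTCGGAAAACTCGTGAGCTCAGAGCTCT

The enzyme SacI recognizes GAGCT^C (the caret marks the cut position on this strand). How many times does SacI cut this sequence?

GAGCTC occurs starting at positions 10, 23, 58, 65.
SacI cuts at 4 sites.

4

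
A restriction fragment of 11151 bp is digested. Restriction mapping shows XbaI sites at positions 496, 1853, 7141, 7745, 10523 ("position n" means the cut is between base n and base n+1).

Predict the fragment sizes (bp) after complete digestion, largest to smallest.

5288, 2778, 1357, 628, 604, 496 bp

Linear molecule, 5 cuts → 6 fragments:
  496 − 0 = 496 bp
  1853 − 496 = 1357 bp
  7141 − 1853 = 5288 bp
  7745 − 7141 = 604 bp
  10523 − 7745 = 2778 bp
  11151 − 10523 = 628 bp
Sorted largest to smallest: 5288, 2778, 1357, 628, 604, 496 bp.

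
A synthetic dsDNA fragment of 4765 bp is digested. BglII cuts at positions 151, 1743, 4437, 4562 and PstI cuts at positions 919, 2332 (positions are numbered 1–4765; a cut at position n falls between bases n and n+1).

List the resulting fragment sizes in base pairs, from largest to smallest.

Combined cut positions (sorted): 151, 919, 1743, 2332, 4437, 4562.
Linear molecule, 6 cuts → 7 fragments:
  151 − 0 = 151 bp
  919 − 151 = 768 bp
  1743 − 919 = 824 bp
  2332 − 1743 = 589 bp
  4437 − 2332 = 2105 bp
  4562 − 4437 = 125 bp
  4765 − 4562 = 203 bp
Sorted largest to smallest: 2105, 824, 768, 589, 203, 151, 125 bp.

2105, 824, 768, 589, 203, 151, 125 bp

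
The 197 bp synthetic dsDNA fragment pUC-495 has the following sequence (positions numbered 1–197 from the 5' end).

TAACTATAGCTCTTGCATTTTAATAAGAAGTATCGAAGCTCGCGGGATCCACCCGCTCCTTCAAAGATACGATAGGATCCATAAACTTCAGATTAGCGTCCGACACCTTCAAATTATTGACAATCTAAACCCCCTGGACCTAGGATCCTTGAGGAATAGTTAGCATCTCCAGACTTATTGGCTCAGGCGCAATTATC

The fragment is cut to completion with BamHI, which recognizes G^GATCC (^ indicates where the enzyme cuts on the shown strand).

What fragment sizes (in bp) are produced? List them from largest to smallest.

BamHI sites (GGATCC) start at positions 45, 75, 143.
BamHI cuts after the first base of each site, so after positions 45, 75, 143.
Linear molecule, 3 cuts → 4 fragments:
  1–45 → 45 bp
  46–75 → 30 bp
  76–143 → 68 bp
  144–197 → 54 bp
Sorted largest to smallest: 68, 54, 45, 30 bp.

68, 54, 45, 30 bp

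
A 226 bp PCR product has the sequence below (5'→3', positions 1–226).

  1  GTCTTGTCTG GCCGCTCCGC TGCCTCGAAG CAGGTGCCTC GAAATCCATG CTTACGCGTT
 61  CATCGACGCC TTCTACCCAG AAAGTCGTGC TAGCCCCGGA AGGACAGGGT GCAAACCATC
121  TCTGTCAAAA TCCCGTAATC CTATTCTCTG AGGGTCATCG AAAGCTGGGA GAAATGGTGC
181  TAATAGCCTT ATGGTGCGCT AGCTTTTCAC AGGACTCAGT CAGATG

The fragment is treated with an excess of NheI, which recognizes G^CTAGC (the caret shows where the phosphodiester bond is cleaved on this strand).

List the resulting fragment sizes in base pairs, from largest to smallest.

NheI sites (GCTAGC) start at positions 89, 198.
NheI cuts after the first base of each site, so after positions 89, 198.
Linear molecule, 2 cuts → 3 fragments:
  1–89 → 89 bp
  90–198 → 109 bp
  199–226 → 28 bp
Sorted largest to smallest: 109, 89, 28 bp.

109, 89, 28 bp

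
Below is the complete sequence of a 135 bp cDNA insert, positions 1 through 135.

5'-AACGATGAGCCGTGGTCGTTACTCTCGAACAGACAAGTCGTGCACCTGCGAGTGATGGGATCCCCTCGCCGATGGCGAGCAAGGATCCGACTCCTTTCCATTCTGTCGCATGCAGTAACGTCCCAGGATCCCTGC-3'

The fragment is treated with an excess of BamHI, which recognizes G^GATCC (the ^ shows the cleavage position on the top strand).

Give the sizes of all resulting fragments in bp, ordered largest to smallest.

58, 43, 25, 9 bp

BamHI sites (GGATCC) start at positions 58, 83, 126.
BamHI cuts after the first base of each site, so after positions 58, 83, 126.
Linear molecule, 3 cuts → 4 fragments:
  1–58 → 58 bp
  59–83 → 25 bp
  84–126 → 43 bp
  127–135 → 9 bp
Sorted largest to smallest: 58, 43, 25, 9 bp.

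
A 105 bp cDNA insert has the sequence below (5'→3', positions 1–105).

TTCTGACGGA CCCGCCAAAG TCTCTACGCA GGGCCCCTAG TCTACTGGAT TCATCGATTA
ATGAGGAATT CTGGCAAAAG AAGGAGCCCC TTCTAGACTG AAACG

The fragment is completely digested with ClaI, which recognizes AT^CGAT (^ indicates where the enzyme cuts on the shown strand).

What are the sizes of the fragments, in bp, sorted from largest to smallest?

54, 51 bp

The ClaI site (ATCGAT) starts at position 53.
ClaI cuts after base 2 of each site, so after position 54.
Linear molecule, 1 cut → 2 fragments:
  1–54 → 54 bp
  55–105 → 51 bp
Sorted largest to smallest: 54, 51 bp.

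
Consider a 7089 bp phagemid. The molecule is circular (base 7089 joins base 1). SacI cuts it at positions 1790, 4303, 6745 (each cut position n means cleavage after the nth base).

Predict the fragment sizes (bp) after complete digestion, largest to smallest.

2513, 2442, 2134 bp

Circular molecule, 3 cuts → 3 fragments:
  4303 − 1790 = 2513 bp
  6745 − 4303 = 2442 bp
  wrap: 7089 − 6745 + 1790 = 2134 bp
Sorted largest to smallest: 2513, 2442, 2134 bp.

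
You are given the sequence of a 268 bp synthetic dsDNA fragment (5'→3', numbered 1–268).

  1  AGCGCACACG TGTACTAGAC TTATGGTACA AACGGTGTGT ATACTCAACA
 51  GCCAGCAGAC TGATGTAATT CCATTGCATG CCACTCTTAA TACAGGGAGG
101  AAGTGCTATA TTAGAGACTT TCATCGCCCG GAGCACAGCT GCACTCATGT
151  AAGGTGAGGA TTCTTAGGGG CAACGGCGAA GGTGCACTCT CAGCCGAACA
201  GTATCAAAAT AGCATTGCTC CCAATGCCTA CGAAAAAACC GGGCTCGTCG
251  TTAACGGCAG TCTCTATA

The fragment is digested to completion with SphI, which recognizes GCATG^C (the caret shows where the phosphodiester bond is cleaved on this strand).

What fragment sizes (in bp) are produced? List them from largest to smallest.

The SphI site (GCATGC) starts at position 76.
SphI cuts after base 5 of each site (before the last base), so after position 80.
Linear molecule, 1 cut → 2 fragments:
  1–80 → 80 bp
  81–268 → 188 bp
Sorted largest to smallest: 188, 80 bp.

188, 80 bp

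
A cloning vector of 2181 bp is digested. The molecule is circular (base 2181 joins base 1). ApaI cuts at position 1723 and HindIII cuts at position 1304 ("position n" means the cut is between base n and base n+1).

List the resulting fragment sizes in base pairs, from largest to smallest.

Combined cut positions (sorted): 1304, 1723.
Circular molecule, 2 cuts → 2 fragments:
  1723 − 1304 = 419 bp
  wrap: 2181 − 1723 + 1304 = 1762 bp
Sorted largest to smallest: 1762, 419 bp.

1762, 419 bp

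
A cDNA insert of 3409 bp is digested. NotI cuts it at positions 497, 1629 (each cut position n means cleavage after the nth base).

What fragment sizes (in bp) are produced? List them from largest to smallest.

Linear molecule, 2 cuts → 3 fragments:
  497 − 0 = 497 bp
  1629 − 497 = 1132 bp
  3409 − 1629 = 1780 bp
Sorted largest to smallest: 1780, 1132, 497 bp.

1780, 1132, 497 bp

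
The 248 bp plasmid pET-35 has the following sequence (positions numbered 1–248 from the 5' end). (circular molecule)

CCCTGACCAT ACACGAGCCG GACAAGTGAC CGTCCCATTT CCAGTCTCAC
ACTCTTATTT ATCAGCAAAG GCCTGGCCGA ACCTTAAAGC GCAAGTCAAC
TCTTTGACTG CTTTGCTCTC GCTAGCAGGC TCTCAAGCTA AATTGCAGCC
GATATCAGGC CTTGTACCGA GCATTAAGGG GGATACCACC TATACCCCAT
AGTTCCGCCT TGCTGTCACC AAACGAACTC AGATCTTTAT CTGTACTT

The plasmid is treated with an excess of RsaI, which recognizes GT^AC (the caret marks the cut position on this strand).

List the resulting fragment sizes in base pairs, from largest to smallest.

169, 79 bp

RsaI sites (GTAC) start at positions 164, 243.
RsaI cuts after base 2 of each site, so after positions 165, 244.
Circular molecule, 2 cuts → 2 fragments:
  166–244 → 79 bp
  245–248 then 1–165 → 4 + 165 = 169 bp
Sorted largest to smallest: 169, 79 bp.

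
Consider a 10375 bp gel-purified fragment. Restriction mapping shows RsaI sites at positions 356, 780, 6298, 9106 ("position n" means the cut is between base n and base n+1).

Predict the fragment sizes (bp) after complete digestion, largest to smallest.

5518, 2808, 1269, 424, 356 bp

Linear molecule, 4 cuts → 5 fragments:
  356 − 0 = 356 bp
  780 − 356 = 424 bp
  6298 − 780 = 5518 bp
  9106 − 6298 = 2808 bp
  10375 − 9106 = 1269 bp
Sorted largest to smallest: 5518, 2808, 1269, 424, 356 bp.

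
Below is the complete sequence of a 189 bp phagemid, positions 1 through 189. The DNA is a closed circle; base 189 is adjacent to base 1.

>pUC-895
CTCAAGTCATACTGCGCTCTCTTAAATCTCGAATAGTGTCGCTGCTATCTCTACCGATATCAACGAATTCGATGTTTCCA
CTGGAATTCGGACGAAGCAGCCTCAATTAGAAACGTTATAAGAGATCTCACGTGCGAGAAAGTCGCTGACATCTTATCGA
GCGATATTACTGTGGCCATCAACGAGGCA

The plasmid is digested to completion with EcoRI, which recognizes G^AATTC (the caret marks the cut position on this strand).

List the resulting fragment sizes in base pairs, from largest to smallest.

EcoRI sites (GAATTC) start at positions 65, 84.
EcoRI cuts after the first base of each site, so after positions 65, 84.
Circular molecule, 2 cuts → 2 fragments:
  66–84 → 19 bp
  85–189 then 1–65 → 105 + 65 = 170 bp
Sorted largest to smallest: 170, 19 bp.

170, 19 bp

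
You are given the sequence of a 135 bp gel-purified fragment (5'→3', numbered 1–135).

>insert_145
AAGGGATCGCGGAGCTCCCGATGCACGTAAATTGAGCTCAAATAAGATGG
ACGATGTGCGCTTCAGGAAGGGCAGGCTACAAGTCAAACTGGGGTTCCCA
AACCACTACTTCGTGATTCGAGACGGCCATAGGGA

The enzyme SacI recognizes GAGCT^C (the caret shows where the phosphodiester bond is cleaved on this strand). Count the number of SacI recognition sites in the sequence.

GAGCTC occurs starting at positions 12, 34.
SacI cuts at 2 sites.

2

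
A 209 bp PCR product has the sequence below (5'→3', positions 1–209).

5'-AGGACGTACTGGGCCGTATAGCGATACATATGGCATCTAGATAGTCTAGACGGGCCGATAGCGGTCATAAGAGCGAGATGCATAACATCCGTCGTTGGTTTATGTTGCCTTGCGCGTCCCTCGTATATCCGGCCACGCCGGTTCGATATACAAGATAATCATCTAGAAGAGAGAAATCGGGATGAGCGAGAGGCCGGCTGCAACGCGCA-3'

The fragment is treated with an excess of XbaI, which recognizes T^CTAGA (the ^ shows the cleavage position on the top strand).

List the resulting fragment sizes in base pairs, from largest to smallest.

117, 47, 36, 9 bp

XbaI sites (TCTAGA) start at positions 36, 45, 162.
XbaI cuts after the first base of each site, so after positions 36, 45, 162.
Linear molecule, 3 cuts → 4 fragments:
  1–36 → 36 bp
  37–45 → 9 bp
  46–162 → 117 bp
  163–209 → 47 bp
Sorted largest to smallest: 117, 47, 36, 9 bp.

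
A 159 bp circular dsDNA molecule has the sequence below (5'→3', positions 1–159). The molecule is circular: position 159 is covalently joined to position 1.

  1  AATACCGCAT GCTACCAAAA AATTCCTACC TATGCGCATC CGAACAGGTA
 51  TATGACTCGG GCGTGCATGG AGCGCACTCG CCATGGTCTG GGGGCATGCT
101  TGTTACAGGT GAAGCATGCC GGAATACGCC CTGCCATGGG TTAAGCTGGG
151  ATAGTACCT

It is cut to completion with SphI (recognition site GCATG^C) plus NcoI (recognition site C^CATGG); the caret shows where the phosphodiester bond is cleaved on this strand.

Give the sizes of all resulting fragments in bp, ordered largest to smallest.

70, 36, 20, 17, 16 bp

SphI sites (GCATGC) start at positions 7, 94, 114.
SphI cuts after base 5 of each site (before the last base), so after positions 11, 98, 118.
NcoI sites (CCATGG) start at positions 81, 134.
NcoI cuts after the first base of each site, so after positions 81, 134.
Combined cut positions: 11, 81, 98, 118, 134.
Circular molecule, 5 cuts → 5 fragments:
  12–81 → 70 bp
  82–98 → 17 bp
  99–118 → 20 bp
  119–134 → 16 bp
  135–159 then 1–11 → 25 + 11 = 36 bp
Sorted largest to smallest: 70, 36, 20, 17, 16 bp.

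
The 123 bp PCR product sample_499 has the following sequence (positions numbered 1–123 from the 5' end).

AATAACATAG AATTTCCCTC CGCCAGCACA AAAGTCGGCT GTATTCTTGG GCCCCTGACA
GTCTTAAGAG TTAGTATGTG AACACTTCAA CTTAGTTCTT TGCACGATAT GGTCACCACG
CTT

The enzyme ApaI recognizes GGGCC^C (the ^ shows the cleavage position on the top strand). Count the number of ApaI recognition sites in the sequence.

1

GGGCCC occurs starting at position 49.
ApaI cuts at 1 site.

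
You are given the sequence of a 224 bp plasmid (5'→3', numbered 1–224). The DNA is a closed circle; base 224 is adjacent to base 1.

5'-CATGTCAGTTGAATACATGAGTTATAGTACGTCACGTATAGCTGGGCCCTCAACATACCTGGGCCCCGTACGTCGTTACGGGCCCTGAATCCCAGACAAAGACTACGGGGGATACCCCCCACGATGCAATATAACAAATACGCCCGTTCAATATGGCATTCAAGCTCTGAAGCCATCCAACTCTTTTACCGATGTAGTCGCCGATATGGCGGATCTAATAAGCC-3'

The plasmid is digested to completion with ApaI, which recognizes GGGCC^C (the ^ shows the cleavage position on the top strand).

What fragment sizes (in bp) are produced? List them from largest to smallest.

188, 19, 17 bp

ApaI sites (GGGCCC) start at positions 44, 61, 80.
ApaI cuts after base 5 of each site (before the last base), so after positions 48, 65, 84.
Circular molecule, 3 cuts → 3 fragments:
  49–65 → 17 bp
  66–84 → 19 bp
  85–224 then 1–48 → 140 + 48 = 188 bp
Sorted largest to smallest: 188, 19, 17 bp.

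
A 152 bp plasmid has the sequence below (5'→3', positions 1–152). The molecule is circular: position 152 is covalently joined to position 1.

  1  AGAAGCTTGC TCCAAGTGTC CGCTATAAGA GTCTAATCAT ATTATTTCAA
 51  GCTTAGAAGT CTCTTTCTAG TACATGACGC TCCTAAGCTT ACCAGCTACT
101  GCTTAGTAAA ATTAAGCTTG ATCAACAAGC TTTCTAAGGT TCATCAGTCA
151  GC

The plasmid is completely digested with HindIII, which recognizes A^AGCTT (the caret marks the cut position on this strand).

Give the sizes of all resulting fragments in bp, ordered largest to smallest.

46, 36, 29, 28, 13 bp

HindIII sites (AAGCTT) start at positions 3, 49, 85, 114, 127.
HindIII cuts after the first base of each site, so after positions 3, 49, 85, 114, 127.
Circular molecule, 5 cuts → 5 fragments:
  4–49 → 46 bp
  50–85 → 36 bp
  86–114 → 29 bp
  115–127 → 13 bp
  128–152 then 1–3 → 25 + 3 = 28 bp
Sorted largest to smallest: 46, 36, 29, 28, 13 bp.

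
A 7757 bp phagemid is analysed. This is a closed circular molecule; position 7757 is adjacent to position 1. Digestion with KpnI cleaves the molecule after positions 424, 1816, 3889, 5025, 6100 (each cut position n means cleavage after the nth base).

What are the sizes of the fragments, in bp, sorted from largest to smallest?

2081, 2073, 1392, 1136, 1075 bp

Circular molecule, 5 cuts → 5 fragments:
  1816 − 424 = 1392 bp
  3889 − 1816 = 2073 bp
  5025 − 3889 = 1136 bp
  6100 − 5025 = 1075 bp
  wrap: 7757 − 6100 + 424 = 2081 bp
Sorted largest to smallest: 2081, 2073, 1392, 1136, 1075 bp.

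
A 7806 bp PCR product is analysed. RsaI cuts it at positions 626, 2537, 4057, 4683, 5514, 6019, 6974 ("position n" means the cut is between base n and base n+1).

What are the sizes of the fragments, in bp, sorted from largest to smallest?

1911, 1520, 955, 832, 831, 626, 626, 505 bp

Linear molecule, 7 cuts → 8 fragments:
  626 − 0 = 626 bp
  2537 − 626 = 1911 bp
  4057 − 2537 = 1520 bp
  4683 − 4057 = 626 bp
  5514 − 4683 = 831 bp
  6019 − 5514 = 505 bp
  6974 − 6019 = 955 bp
  7806 − 6974 = 832 bp
Sorted largest to smallest: 1911, 1520, 955, 832, 831, 626, 626, 505 bp.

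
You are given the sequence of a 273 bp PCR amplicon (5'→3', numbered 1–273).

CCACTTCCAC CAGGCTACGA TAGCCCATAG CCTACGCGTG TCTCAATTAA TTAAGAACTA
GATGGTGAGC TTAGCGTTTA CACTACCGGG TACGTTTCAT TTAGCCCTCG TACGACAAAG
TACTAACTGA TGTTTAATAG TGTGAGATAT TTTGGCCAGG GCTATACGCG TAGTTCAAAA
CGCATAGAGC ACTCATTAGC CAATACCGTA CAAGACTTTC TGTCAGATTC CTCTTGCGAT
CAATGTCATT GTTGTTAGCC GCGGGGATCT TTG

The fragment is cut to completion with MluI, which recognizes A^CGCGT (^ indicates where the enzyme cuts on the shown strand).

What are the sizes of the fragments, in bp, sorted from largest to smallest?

132, 107, 34 bp

MluI sites (ACGCGT) start at positions 34, 166.
MluI cuts after the first base of each site, so after positions 34, 166.
Linear molecule, 2 cuts → 3 fragments:
  1–34 → 34 bp
  35–166 → 132 bp
  167–273 → 107 bp
Sorted largest to smallest: 132, 107, 34 bp.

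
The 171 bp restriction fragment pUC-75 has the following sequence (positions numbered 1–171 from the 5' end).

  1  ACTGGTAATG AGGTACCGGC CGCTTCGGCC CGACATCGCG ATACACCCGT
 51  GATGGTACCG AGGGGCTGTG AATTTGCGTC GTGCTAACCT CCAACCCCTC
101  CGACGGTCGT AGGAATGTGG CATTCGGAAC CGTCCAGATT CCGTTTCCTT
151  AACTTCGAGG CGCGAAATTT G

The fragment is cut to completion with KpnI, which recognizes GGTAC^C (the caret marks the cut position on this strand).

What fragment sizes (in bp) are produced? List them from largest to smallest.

113, 42, 16 bp

KpnI sites (GGTACC) start at positions 12, 54.
KpnI cuts after base 5 of each site (before the last base), so after positions 16, 58.
Linear molecule, 2 cuts → 3 fragments:
  1–16 → 16 bp
  17–58 → 42 bp
  59–171 → 113 bp
Sorted largest to smallest: 113, 42, 16 bp.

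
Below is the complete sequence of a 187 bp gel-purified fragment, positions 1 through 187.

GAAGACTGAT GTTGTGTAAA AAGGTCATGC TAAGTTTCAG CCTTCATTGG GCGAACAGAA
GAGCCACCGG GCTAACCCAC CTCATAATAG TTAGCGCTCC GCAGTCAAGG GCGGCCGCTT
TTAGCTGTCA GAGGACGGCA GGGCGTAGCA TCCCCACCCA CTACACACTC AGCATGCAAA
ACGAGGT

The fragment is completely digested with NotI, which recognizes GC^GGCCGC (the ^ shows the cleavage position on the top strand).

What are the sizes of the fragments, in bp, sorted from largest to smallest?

The NotI site (GCGGCCGC) starts at position 111.
NotI cuts after base 2 of each site, so after position 112.
Linear molecule, 1 cut → 2 fragments:
  1–112 → 112 bp
  113–187 → 75 bp
Sorted largest to smallest: 112, 75 bp.

112, 75 bp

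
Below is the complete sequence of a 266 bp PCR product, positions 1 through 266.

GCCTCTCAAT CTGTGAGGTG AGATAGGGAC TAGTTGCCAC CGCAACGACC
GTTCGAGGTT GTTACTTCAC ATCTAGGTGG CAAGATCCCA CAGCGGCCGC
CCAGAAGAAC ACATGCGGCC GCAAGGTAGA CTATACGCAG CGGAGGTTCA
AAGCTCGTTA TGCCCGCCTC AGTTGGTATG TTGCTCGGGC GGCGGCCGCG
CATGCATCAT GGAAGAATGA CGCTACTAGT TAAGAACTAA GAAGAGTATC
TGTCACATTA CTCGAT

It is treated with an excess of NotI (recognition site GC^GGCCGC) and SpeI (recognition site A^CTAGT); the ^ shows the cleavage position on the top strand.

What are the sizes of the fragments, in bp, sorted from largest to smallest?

77, 65, 41, 32, 29, 22 bp

NotI sites (GCGGCCGC) start at positions 93, 115, 192.
NotI cuts after base 2 of each site, so after positions 94, 116, 193.
SpeI sites (ACTAGT) start at positions 29, 225.
SpeI cuts after the first base of each site, so after positions 29, 225.
Combined cut positions: 29, 94, 116, 193, 225.
Linear molecule, 5 cuts → 6 fragments:
  1–29 → 29 bp
  30–94 → 65 bp
  95–116 → 22 bp
  117–193 → 77 bp
  194–225 → 32 bp
  226–266 → 41 bp
Sorted largest to smallest: 77, 65, 41, 32, 29, 22 bp.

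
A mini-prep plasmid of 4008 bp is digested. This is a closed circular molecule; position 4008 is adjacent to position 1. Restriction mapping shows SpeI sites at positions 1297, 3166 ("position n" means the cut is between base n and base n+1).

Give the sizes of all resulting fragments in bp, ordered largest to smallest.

Circular molecule, 2 cuts → 2 fragments:
  3166 − 1297 = 1869 bp
  wrap: 4008 − 3166 + 1297 = 2139 bp
Sorted largest to smallest: 2139, 1869 bp.

2139, 1869 bp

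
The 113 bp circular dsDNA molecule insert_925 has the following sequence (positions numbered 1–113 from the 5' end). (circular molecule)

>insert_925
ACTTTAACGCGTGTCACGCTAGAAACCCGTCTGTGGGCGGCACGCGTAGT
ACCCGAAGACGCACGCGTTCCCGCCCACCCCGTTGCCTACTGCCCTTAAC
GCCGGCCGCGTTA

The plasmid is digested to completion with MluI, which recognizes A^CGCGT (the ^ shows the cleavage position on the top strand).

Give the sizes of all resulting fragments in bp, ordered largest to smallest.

57, 35, 21 bp

MluI sites (ACGCGT) start at positions 7, 42, 63.
MluI cuts after the first base of each site, so after positions 7, 42, 63.
Circular molecule, 3 cuts → 3 fragments:
  8–42 → 35 bp
  43–63 → 21 bp
  64–113 then 1–7 → 50 + 7 = 57 bp
Sorted largest to smallest: 57, 35, 21 bp.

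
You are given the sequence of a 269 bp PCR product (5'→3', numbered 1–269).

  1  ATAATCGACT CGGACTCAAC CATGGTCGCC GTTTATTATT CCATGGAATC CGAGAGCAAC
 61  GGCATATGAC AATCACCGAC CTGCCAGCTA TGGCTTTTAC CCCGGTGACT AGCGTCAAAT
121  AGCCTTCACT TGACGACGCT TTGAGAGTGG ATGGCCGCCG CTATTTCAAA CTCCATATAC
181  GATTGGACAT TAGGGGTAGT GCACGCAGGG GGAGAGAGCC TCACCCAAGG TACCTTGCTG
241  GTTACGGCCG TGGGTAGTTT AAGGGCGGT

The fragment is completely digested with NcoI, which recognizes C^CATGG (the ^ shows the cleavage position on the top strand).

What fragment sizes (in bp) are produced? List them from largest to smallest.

NcoI sites (CCATGG) start at positions 20, 41.
NcoI cuts after the first base of each site, so after positions 20, 41.
Linear molecule, 2 cuts → 3 fragments:
  1–20 → 20 bp
  21–41 → 21 bp
  42–269 → 228 bp
Sorted largest to smallest: 228, 21, 20 bp.

228, 21, 20 bp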